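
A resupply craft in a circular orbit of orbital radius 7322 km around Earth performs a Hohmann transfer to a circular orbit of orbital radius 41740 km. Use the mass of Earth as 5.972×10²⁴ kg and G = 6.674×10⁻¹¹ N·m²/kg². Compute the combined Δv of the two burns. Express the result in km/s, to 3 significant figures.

μ = GM = 6.674×10⁻¹¹ × 5.972×10²⁴ = 3.986×10¹⁴ m³/s².
r₁ = 7322 km = 7.322×10⁶ m.
r₂ = 41740 km = 4.174×10⁷ m.
Transfer ellipse a_t = (r₁ + r₂)/2 = 2.453×10⁷ m.
At r₁: circular v_c1 = √(μ/r₁) = 7378 m/s; transfer-perigee v_p = √[μ(2/r₁ − 1/a_t)] = 9624 m/s.
Δv₁ = v_p − v_c1 = 2246 m/s.
At r₂: circular v_c2 = √(μ/r₂) = 3090 m/s; transfer-apogee v_a = √[μ(2/r₂ − 1/a_t)] = 1688 m/s.
Δv₂ = v_c2 − v_a = 1402 m/s.
Total Δv = Δv₁ + Δv₂ = 3648 m/s = 3.648 km/s.

Δv_total ≈ 3.65 km/s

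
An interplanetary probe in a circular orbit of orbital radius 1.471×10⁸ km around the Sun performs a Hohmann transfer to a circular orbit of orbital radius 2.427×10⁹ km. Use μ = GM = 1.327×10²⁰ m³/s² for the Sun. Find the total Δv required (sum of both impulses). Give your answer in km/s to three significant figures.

r₁ = 1.471×10⁸ km = 1.471×10¹¹ m.
r₂ = 2.427×10⁹ km = 2.427×10¹² m.
Transfer ellipse a_t = (r₁ + r₂)/2 = 1.287×10¹² m.
At r₁: circular v_c1 = √(μ/r₁) = 30040 m/s; transfer-perihelion v_p = √[μ(2/r₁ − 1/a_t)] = 41240 m/s.
Δv₁ = v_p − v_c1 = 11210 m/s.
At r₂: circular v_c2 = √(μ/r₂) = 7394 m/s; transfer-aphelion v_a = √[μ(2/r₂ − 1/a_t)] = 2500 m/s.
Δv₂ = v_c2 − v_a = 4895 m/s.
Total Δv = Δv₁ + Δv₂ = 16100 m/s = 16.10 km/s.

Δv_total ≈ 16.1 km/s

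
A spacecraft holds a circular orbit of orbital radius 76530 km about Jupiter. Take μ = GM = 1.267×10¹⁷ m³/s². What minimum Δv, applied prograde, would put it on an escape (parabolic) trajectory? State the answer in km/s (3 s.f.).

r = 76530 km = 7.653×10⁷ m.
Circular speed v_c = √(μ/r) = 40690 m/s.
Escape speed v_esc = √(2μ/r) = √2 × v_c = 57540 m/s.
Δv = v_esc − v_c = 16850 m/s = 16.85 km/s.

Δv ≈ 16.9 km/s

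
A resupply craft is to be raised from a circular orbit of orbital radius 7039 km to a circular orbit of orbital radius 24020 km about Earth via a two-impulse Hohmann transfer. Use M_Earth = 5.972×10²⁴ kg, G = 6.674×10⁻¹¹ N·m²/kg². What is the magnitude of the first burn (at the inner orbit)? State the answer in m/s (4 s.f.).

μ = GM = 6.674×10⁻¹¹ × 5.972×10²⁴ = 3.986×10¹⁴ m³/s².
r₁ = 7039 km = 7.039×10⁶ m.
r₂ = 24020 km = 2.402×10⁷ m.
Transfer ellipse a_t = (r₁ + r₂)/2 = 1.553×10⁷ m.
At r₁: circular v_c1 = √(μ/r₁) = 7525 m/s; transfer-perigee v_p = √[μ(2/r₁ − 1/a_t)] = 9358 m/s.
Δv₁ = v_p − v_c1 = 1834 m/s.

Δv ≈ 1834 m/s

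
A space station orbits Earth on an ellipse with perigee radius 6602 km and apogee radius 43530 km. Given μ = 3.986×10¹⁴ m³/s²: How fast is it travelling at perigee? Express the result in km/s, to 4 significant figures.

v ≈ 10.24 km/s

Semi-major axis a = (r_p + r_a)/2 = 25066 km = 2.507×10⁷ m.
Vis-viva: v² = μ(2/r − 1/a) = 3.986×10¹⁴ × (3.029×10⁻⁷ − 3.989×10⁻⁸) = 1.048×10⁸ m²/s².
v = 10240 m/s = 10.24 km/s.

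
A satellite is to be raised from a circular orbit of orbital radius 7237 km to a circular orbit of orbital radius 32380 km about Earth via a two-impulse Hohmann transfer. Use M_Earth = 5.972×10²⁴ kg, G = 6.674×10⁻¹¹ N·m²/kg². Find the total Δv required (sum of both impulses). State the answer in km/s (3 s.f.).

μ = GM = 6.674×10⁻¹¹ × 5.972×10²⁴ = 3.986×10¹⁴ m³/s².
r₁ = 7237 km = 7.237×10⁶ m.
r₂ = 32380 km = 3.238×10⁷ m.
Transfer ellipse a_t = (r₁ + r₂)/2 = 1.981×10⁷ m.
At r₁: circular v_c1 = √(μ/r₁) = 7421 m/s; transfer-perigee v_p = √[μ(2/r₁ − 1/a_t)] = 9488 m/s.
Δv₁ = v_p − v_c1 = 2067 m/s.
At r₂: circular v_c2 = √(μ/r₂) = 3508 m/s; transfer-apogee v_a = √[μ(2/r₂ − 1/a_t)] = 2121 m/s.
Δv₂ = v_c2 − v_a = 1388 m/s.
Total Δv = Δv₁ + Δv₂ = 3455 m/s = 3.455 km/s.

Δv_total ≈ 3.45 km/s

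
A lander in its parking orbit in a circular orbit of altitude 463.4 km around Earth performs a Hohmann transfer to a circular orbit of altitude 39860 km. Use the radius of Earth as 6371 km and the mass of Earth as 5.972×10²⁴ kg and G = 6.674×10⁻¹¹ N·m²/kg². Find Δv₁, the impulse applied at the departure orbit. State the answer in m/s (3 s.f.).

μ = GM = 6.674×10⁻¹¹ × 5.972×10²⁴ = 3.986×10¹⁴ m³/s².
r₁ = 6371 + 463.4 = 6834.4 km = 6.8344×10⁶ m.
r₂ = 6371 + 39860 = 46231 km = 4.6231×10⁷ m.
Transfer ellipse a_t = (r₁ + r₂)/2 = 2.653×10⁷ m.
At r₁: circular v_c1 = √(μ/r₁) = 7637 m/s; transfer-perigee v_p = √[μ(2/r₁ − 1/a_t)] = 10080 m/s.
Δv₁ = v_p − v_c1 = 2444 m/s.

Δv ≈ 2440 m/s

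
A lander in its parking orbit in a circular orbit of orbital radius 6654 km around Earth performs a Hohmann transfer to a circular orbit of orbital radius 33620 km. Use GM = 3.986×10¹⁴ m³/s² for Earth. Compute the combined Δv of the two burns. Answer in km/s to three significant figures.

Δv_total ≈ 3.72 km/s

r₁ = 6654 km = 6.654×10⁶ m.
r₂ = 33620 km = 3.362×10⁷ m.
Transfer ellipse a_t = (r₁ + r₂)/2 = 2.014×10⁷ m.
At r₁: circular v_c1 = √(μ/r₁) = 7740 m/s; transfer-perigee v_p = √[μ(2/r₁ − 1/a_t)] = 10000 m/s.
Δv₁ = v_p − v_c1 = 2261 m/s.
At r₂: circular v_c2 = √(μ/r₂) = 3443 m/s; transfer-apogee v_a = √[μ(2/r₂ − 1/a_t)] = 1979 m/s.
Δv₂ = v_c2 − v_a = 1464 m/s.
Total Δv = Δv₁ + Δv₂ = 3725 m/s = 3.725 km/s.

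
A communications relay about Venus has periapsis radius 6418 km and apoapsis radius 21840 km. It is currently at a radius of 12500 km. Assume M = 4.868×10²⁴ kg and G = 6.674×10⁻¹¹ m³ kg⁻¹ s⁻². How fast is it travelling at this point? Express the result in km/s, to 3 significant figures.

μ = GM = 6.674×10⁻¹¹ × 4.868×10²⁴ = 3.249×10¹⁴ m³/s².
Semi-major axis a = (r_p + r_a)/2 = 14129 km = 1.413×10⁷ m.
Vis-viva: v² = μ(2/r − 1/a) = 3.249×10¹⁴ × (1.600×10⁻⁷ − 7.078×10⁻⁸) = 2.899×10⁷ m²/s².
v = 5384 m/s = 5.384 km/s.

v ≈ 5.38 km/s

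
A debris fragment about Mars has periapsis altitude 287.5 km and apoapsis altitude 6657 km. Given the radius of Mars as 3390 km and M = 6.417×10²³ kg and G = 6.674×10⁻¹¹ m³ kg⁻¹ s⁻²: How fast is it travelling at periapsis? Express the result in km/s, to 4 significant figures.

v ≈ 4.129 km/s

μ = GM = 6.674×10⁻¹¹ × 6.417×10²³ = 4.283×10¹³ m³/s².
r_p = 3390 + 287.5 = 3677.5 km = 3.6775×10⁶ m.
r_a = 3390 + 6657 = 10047 km = 1.0047×10⁷ m.
Semi-major axis a = (r_p + r_a)/2 = 6862.2 km = 6.862×10⁶ m.
Vis-viva: v² = μ(2/r − 1/a) = 4.283×10¹³ × (5.438×10⁻⁷ − 1.457×10⁻⁷) = 1.705×10⁷ m²/s².
v = 4129 m/s = 4.129 km/s.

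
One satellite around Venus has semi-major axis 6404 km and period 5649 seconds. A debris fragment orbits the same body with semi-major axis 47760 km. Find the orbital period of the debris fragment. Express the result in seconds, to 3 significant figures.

Kepler's third law: T² ∝ a³, so T₂ = T₁ (a₂/a₁)^(3/2).
a₂/a₁ = 7.458, (a₂/a₁)^(3/2) = 20.37.
T₂ = 5649 × 20.37 = 1.151×10⁵ seconds.

T₂ ≈ 1.15×10⁵ seconds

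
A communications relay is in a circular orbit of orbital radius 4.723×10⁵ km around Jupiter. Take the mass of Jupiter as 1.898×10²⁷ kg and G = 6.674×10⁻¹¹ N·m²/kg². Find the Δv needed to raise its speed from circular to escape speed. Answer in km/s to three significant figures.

μ = GM = 6.674×10⁻¹¹ × 1.898×10²⁷ = 1.267×10¹⁷ m³/s².
r = 4.723×10⁵ km = 4.723×10⁸ m.
Circular speed v_c = √(μ/r) = 16380 m/s.
Escape speed v_esc = √(2μ/r) = √2 × v_c = 23160 m/s.
Δv = v_esc − v_c = 6784 m/s = 6.784 km/s.

Δv ≈ 6.78 km/s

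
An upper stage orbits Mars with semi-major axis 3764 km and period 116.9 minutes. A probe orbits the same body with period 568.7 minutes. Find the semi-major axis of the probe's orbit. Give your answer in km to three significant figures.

Kepler's third law: a³ ∝ T², so a₂ = a₁ (T₂/T₁)^(2/3).
T₂/T₁ = 4.865, (T₂/T₁)^(2/3) = 2.871.
a₂ = 3764 × 2.871 = 10810 km.

a₂ ≈ 10800 km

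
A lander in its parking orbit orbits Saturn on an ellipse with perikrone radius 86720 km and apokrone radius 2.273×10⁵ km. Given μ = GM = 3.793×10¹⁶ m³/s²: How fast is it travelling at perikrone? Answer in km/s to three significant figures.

Semi-major axis a = (r_p + r_a)/2 = 1.5701×10⁵ km = 1.570×10⁸ m.
Vis-viva: v² = μ(2/r − 1/a) = 3.793×10¹⁶ × (2.306×10⁻⁸ − 6.369×10⁻⁹) = 6.332×10⁸ m²/s².
v = 25160 m/s = 25.16 km/s.

v ≈ 25.2 km/s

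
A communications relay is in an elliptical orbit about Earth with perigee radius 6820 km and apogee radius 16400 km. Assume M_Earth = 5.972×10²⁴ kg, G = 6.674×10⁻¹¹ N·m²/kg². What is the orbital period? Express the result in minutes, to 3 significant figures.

μ = GM = 6.674×10⁻¹¹ × 5.972×10²⁴ = 3.986×10¹⁴ m³/s².
Semi-major axis a = (r_p + r_a)/2 = (6820.0 + 16400)/2 = 11610 km = 1.161×10⁷ m.
By Kepler's third law T = 2π√(a³/μ) = 2π × 1.982×10³ = 1.245×10⁴ s.
= 207.5 minutes.

T ≈ 208 minutes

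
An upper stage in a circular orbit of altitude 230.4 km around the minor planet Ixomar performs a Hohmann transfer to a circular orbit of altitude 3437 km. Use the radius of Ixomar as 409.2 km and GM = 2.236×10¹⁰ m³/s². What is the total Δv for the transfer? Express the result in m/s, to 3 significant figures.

r₁ = 409.2 + 230.4 = 639.60 km = 6.3960×10⁵ m.
r₂ = 409.2 + 3437 = 3846.2 km = 3.8462×10⁶ m.
Transfer ellipse a_t = (r₁ + r₂)/2 = 2.243×10⁶ m.
At r₁: circular v_c1 = √(μ/r₁) = 187.0 m/s; transfer-periapsis v_p = √[μ(2/r₁ − 1/a_t)] = 244.8 m/s.
Δv₁ = v_p − v_c1 = 57.87 m/s.
At r₂: circular v_c2 = √(μ/r₂) = 76.25 m/s; transfer-apoapsis v_a = √[μ(2/r₂ − 1/a_t)] = 40.72 m/s.
Δv₂ = v_c2 − v_a = 35.53 m/s.
Total Δv = Δv₁ + Δv₂ = 93.40 m/s.

Δv_total ≈ 93.4 m/s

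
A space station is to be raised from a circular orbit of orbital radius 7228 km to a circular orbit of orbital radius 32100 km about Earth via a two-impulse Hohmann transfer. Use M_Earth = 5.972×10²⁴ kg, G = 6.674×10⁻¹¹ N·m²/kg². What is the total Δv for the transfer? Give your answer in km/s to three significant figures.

Δv_total ≈ 3.45 km/s

μ = GM = 6.674×10⁻¹¹ × 5.972×10²⁴ = 3.986×10¹⁴ m³/s².
r₁ = 7228 km = 7.228×10⁶ m.
r₂ = 32100 km = 3.210×10⁷ m.
Transfer ellipse a_t = (r₁ + r₂)/2 = 1.966×10⁷ m.
At r₁: circular v_c1 = √(μ/r₁) = 7426 m/s; transfer-perigee v_p = √[μ(2/r₁ − 1/a_t)] = 9488 m/s.
Δv₁ = v_p − v_c1 = 2062 m/s.
At r₂: circular v_c2 = √(μ/r₂) = 3524 m/s; transfer-apogee v_a = √[μ(2/r₂ − 1/a_t)] = 2136 m/s.
Δv₂ = v_c2 − v_a = 1387 m/s.
Total Δv = Δv₁ + Δv₂ = 3449 m/s = 3.449 km/s.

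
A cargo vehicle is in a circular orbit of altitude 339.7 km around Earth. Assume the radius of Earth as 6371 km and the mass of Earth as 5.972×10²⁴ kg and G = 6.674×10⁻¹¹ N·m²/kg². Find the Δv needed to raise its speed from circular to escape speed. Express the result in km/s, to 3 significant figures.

Δv ≈ 3.19 km/s

μ = GM = 6.674×10⁻¹¹ × 5.972×10²⁴ = 3.986×10¹⁴ m³/s².
r = 6371 + 339.7 = 6710.7 km = 6.7107×10⁶ m.
Circular speed v_c = √(μ/r) = 7707 m/s.
Escape speed v_esc = √(2μ/r) = √2 × v_c = 10900 m/s.
Δv = v_esc − v_c = 3192 m/s = 3.192 km/s.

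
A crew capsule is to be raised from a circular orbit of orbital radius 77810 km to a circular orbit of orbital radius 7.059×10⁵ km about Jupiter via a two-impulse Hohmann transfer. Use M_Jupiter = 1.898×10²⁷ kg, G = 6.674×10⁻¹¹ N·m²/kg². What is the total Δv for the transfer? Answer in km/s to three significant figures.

Δv_total ≈ 21.2 km/s

μ = GM = 6.674×10⁻¹¹ × 1.898×10²⁷ = 1.267×10¹⁷ m³/s².
r₁ = 77810 km = 7.781×10⁷ m.
r₂ = 7.059×10⁵ km = 7.059×10⁸ m.
Transfer ellipse a_t = (r₁ + r₂)/2 = 3.919×10⁸ m.
At r₁: circular v_c1 = √(μ/r₁) = 40350 m/s; transfer-perijove v_p = √[μ(2/r₁ − 1/a_t)] = 54150 m/s.
Δv₁ = v_p − v_c1 = 13810 m/s.
At r₂: circular v_c2 = √(μ/r₂) = 13400 m/s; transfer-apojove v_a = √[μ(2/r₂ − 1/a_t)] = 5969 m/s.
Δv₂ = v_c2 − v_a = 7427 m/s.
Total Δv = Δv₁ + Δv₂ = 21230 m/s = 21.23 km/s.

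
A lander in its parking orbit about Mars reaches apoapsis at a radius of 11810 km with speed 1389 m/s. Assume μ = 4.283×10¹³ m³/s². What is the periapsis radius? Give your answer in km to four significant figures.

periapsis radius ≈ 4280 km

r_a = 1.181×10⁷ m.
Specific energy ε = v²/2 − μ/r = -2.662×10⁶ J/kg, so a = −μ/(2ε) = 8.045×10⁶ m.
The apsides satisfy r_p + r_a = 2a, so the periapsis radius is 2a − r_a = 4.280×10⁶ m = 4279.8 km.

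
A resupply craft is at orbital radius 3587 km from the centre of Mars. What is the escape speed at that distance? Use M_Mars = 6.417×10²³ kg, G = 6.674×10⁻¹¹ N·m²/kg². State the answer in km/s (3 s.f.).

μ = GM = 6.674×10⁻¹¹ × 6.417×10²³ = 4.283×10¹³ m³/s².
r = 3587 km = 3.587×10⁶ m.
Escape speed v_esc = √(2μ/r) = √(2 × 4.283×10¹³ / 3.587×10⁶) = √(2.388×10⁷) = 4887 m/s.
= 4.887 km/s.

v_esc ≈ 4.89 km/s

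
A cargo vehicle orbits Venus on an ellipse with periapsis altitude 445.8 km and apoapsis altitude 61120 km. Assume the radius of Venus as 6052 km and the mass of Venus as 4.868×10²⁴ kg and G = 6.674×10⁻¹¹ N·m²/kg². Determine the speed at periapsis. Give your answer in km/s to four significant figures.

μ = GM = 6.674×10⁻¹¹ × 4.868×10²⁴ = 3.249×10¹⁴ m³/s².
r_p = 6052 + 445.8 = 6497.8 km = 6.4978×10⁶ m.
r_a = 6052 + 61120 = 67172 km = 6.7172×10⁷ m.
Semi-major axis a = (r_p + r_a)/2 = 36835 km = 3.683×10⁷ m.
Vis-viva: v² = μ(2/r − 1/a) = 3.249×10¹⁴ × (3.078×10⁻⁷ − 2.715×10⁻⁸) = 9.118×10⁷ m²/s².
v = 9549 m/s = 9.549 km/s.

v ≈ 9.549 km/s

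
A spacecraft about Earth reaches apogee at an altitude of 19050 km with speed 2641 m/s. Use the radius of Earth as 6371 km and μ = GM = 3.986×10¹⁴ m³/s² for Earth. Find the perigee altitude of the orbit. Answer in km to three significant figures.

r_a = 6371 + 19050 = 25421 km = 2.542×10⁷ m.
Specific energy ε = v²/2 − μ/r = -1.219×10⁷ J/kg, so a = −μ/(2ε) = 1.635×10⁷ m.
The apsides satisfy r_p + r_a = 2a, so the perigee radius is 2a − r_a = 7.271×10⁶ m = 7271.2 km.
Perigee altitude = 7271.2 − 6371 = 900.20 km.

perigee altitude ≈ 900 km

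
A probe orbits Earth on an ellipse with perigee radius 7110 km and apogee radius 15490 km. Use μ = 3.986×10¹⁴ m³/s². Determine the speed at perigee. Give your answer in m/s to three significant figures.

v ≈ 8770 m/s

Semi-major axis a = (r_p + r_a)/2 = 11300 km = 1.130×10⁷ m.
Vis-viva: v² = μ(2/r − 1/a) = 3.986×10¹⁴ × (2.813×10⁻⁷ − 8.850×10⁻⁸) = 7.685×10⁷ m²/s².
v = 8766 m/s.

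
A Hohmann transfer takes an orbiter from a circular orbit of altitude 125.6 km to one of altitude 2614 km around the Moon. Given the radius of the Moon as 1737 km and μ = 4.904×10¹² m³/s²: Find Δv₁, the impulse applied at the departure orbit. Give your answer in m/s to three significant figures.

Δv ≈ 298 m/s

r₁ = 1737 + 125.6 = 1862.6 km = 1.8626×10⁶ m.
r₂ = 1737 + 2614 = 4351.0 km = 4.3510×10⁶ m.
Transfer ellipse a_t = (r₁ + r₂)/2 = 3.107×10⁶ m.
At r₁: circular v_c1 = √(μ/r₁) = 1623 m/s; transfer-perilune v_p = √[μ(2/r₁ − 1/a_t)] = 1920 m/s.
Δv₁ = v_p − v_c1 = 297.6 m/s.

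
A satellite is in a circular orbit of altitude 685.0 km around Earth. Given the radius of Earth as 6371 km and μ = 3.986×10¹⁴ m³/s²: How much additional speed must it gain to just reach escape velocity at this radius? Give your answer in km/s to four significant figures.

r = 6371 + 685.0 = 7056.0 km = 7.0560×10⁶ m.
Circular speed v_c = √(μ/r) = 7516 m/s.
Escape speed v_esc = √(2μ/r) = √2 × v_c = 10630 m/s.
Δv = v_esc − v_c = 3113 m/s = 3.113 km/s.

Δv ≈ 3.113 km/s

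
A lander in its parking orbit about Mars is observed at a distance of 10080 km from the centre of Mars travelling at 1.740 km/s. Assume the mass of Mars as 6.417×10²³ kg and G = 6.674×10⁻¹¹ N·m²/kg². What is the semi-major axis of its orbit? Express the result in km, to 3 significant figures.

a ≈ 7830 km

μ = GM = 6.674×10⁻¹¹ × 6.417×10²³ = 4.283×10¹³ m³/s².
r = 1.008×10⁷ m.
Specific orbital energy ε = v²/2 − μ/r = (1740)²/2 − 4.283×10¹³/1.008×10⁷ = -2.735×10⁶ J/kg.
Since ε = −μ/(2a), a = −μ/(2ε) = 7.830×10⁶ m = 7829.7 km.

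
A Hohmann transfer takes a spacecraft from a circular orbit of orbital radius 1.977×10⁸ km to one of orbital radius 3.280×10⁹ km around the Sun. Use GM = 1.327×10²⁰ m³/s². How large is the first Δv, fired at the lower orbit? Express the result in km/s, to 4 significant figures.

Δv ≈ 9.675 km/s

r₁ = 1.977×10⁸ km = 1.977×10¹¹ m.
r₂ = 3.280×10⁹ km = 3.280×10¹² m.
Transfer ellipse a_t = (r₁ + r₂)/2 = 1.739×10¹² m.
At r₁: circular v_c1 = √(μ/r₁) = 25910 m/s; transfer-perihelion v_p = √[μ(2/r₁ − 1/a_t)] = 35580 m/s.
Δv₁ = v_p − v_c1 = 9675 m/s.
= 9.675 km/s.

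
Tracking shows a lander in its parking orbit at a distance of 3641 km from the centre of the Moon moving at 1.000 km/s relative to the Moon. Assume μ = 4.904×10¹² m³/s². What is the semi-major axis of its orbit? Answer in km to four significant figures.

a ≈ 2895 km

r = 3.641×10⁶ m.
Vis-viva rearranged: 1/a = 2/r − v²/μ = 5.493×10⁻⁷ − 2.039×10⁻⁷ = 3.454×10⁻⁷ m⁻¹.
a = 2.895×10⁶ m = 2895.3 km.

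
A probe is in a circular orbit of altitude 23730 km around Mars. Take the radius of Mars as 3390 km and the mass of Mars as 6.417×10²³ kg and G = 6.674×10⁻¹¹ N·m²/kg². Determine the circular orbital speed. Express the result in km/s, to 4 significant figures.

μ = GM = 6.674×10⁻¹¹ × 6.417×10²³ = 4.283×10¹³ m³/s².
r = 3390 + 23730 = 27120 km = 2.7120×10⁷ m.
For a circular orbit v = √(μ/r) = √(4.283×10¹³ / 2.712×10⁷) = √(1.579×10⁶) = 1257 m/s.
That is 1.257 km/s.

v ≈ 1.257 km/s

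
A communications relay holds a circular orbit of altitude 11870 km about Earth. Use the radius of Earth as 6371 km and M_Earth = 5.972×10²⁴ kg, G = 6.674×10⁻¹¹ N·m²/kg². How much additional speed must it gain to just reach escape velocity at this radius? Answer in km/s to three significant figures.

Δv ≈ 1.94 km/s

μ = GM = 6.674×10⁻¹¹ × 5.972×10²⁴ = 3.986×10¹⁴ m³/s².
r = 6371 + 11870 = 18241 km = 1.8241×10⁷ m.
Circular speed v_c = √(μ/r) = 4674 m/s.
Escape speed v_esc = √(2μ/r) = √2 × v_c = 6611 m/s.
Δv = v_esc − v_c = 1936 m/s = 1.936 km/s.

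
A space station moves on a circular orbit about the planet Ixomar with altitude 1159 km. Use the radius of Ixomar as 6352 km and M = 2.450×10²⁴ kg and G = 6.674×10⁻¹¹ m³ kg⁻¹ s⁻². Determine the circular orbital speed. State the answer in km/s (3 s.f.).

v ≈ 4.67 km/s

μ = GM = 6.674×10⁻¹¹ × 2.450×10²⁴ = 1.635×10¹⁴ m³/s².
r = 6352 + 1159 = 7511.0 km = 7.5110×10⁶ m.
For a circular orbit v = √(μ/r) = √(1.635×10¹⁴ / 7.511×10⁶) = √(2.177×10⁷) = 4666 m/s.
That is 4.666 km/s.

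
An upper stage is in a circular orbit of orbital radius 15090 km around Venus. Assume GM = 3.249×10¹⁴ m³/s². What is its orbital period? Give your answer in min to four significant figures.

T ≈ 340.6 min

r = 15090 km = 1.509×10⁷ m.
Kepler's third law: T = 2π√(r³/μ) = 2π√((1.509×10⁷)³ / 3.249×10¹⁴).
r³/μ = 1.058×10⁷ s², so T = 2π × 3.252×10³ = 2.043×10⁴ s.
Converting: 2.043×10⁴ s ÷ 60.00 = 340.6 min.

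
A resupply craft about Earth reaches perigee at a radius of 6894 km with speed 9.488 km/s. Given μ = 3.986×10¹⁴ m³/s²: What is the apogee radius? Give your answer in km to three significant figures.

r_p = 6.894×10⁶ m.
Specific energy ε = v²/2 − μ/r = -1.281×10⁷ J/kg, so a = −μ/(2ε) = 1.556×10⁷ m.
The apsides satisfy r_p + r_a = 2a, so the apogee radius is 2a − r_p = 2.423×10⁷ m = 24229 km.

apogee radius ≈ 24200 km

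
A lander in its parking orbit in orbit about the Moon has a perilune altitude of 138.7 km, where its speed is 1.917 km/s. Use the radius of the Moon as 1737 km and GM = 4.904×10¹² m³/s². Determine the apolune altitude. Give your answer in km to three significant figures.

apolune altitude ≈ 2700 km

r_p = 1737 + 138.7 = 1875.7 km = 1.876×10⁶ m.
Specific energy ε = v²/2 − μ/r = -7.770×10⁵ J/kg, so a = −μ/(2ε) = 3.156×10⁶ m.
The apsides satisfy r_p + r_a = 2a, so the apolune radius is 2a − r_p = 4.435×10⁶ m = 4435.4 km.
Apolune altitude = 4435.4 − 1737 = 2698.4 km.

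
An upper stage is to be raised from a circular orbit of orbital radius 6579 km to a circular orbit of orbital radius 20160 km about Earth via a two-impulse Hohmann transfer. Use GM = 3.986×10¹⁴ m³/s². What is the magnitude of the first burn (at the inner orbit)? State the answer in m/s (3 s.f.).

Δv ≈ 1770 m/s

r₁ = 6579 km = 6.579×10⁶ m.
r₂ = 20160 km = 2.016×10⁷ m.
Transfer ellipse a_t = (r₁ + r₂)/2 = 1.337×10⁷ m.
At r₁: circular v_c1 = √(μ/r₁) = 7784 m/s; transfer-perigee v_p = √[μ(2/r₁ − 1/a_t)] = 9558 m/s.
Δv₁ = v_p − v_c1 = 1774 m/s.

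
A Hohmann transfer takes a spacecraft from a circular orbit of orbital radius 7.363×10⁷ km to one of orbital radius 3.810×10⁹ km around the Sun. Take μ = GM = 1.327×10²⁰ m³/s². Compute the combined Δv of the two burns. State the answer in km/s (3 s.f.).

r₁ = 7.363×10⁷ km = 7.363×10¹⁰ m.
r₂ = 3.810×10⁹ km = 3.810×10¹² m.
Transfer ellipse a_t = (r₁ + r₂)/2 = 1.942×10¹² m.
At r₁: circular v_c1 = √(μ/r₁) = 42450 m/s; transfer-perihelion v_p = √[μ(2/r₁ − 1/a_t)] = 59470 m/s.
Δv₁ = v_p − v_c1 = 17010 m/s.
At r₂: circular v_c2 = √(μ/r₂) = 5902 m/s; transfer-aphelion v_a = √[μ(2/r₂ − 1/a_t)] = 1149 m/s.
Δv₂ = v_c2 − v_a = 4752 m/s.
Total Δv = Δv₁ + Δv₂ = 21770 m/s = 21.77 km/s.

Δv_total ≈ 21.8 km/s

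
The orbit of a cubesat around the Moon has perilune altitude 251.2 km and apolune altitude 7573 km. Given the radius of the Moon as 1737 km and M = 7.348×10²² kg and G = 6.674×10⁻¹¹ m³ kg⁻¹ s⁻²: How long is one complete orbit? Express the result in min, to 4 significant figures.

T ≈ 634.9 min

μ = GM = 6.674×10⁻¹¹ × 7.348×10²² = 4.904×10¹² m³/s².
r_p = 1737 + 251.2 = 1988.2 km = 1.9882×10⁶ m.
r_a = 1737 + 7573 = 9310.0 km = 9.3100×10⁶ m.
Semi-major axis a = (r_p + r_a)/2 = (1988.2 + 9310.0)/2 = 5649.1 km = 5.649×10⁶ m.
By Kepler's third law T = 2π√(a³/μ) = 2π × 6.063×10³ = 3.810×10⁴ s.
= 634.9 min.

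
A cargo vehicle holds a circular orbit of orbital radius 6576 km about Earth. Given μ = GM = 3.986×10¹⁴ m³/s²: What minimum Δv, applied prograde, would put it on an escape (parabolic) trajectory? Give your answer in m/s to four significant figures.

r = 6576 km = 6.576×10⁶ m.
Circular speed v_c = √(μ/r) = 7786 m/s.
Escape speed v_esc = √(2μ/r) = √2 × v_c = 11010 m/s.
Δv = v_esc − v_c = 3225 m/s.

Δv ≈ 3225 m/s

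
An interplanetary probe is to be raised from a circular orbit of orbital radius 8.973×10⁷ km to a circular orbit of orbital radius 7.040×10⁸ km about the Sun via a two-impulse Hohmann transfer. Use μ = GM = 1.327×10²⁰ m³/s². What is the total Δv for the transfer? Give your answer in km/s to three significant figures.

Δv_total ≈ 20.0 km/s

r₁ = 8.973×10⁷ km = 8.973×10¹⁰ m.
r₂ = 7.040×10⁸ km = 7.040×10¹¹ m.
Transfer ellipse a_t = (r₁ + r₂)/2 = 3.969×10¹¹ m.
At r₁: circular v_c1 = √(μ/r₁) = 38460 m/s; transfer-perihelion v_p = √[μ(2/r₁ − 1/a_t)] = 51220 m/s.
Δv₁ = v_p − v_c1 = 12760 m/s.
At r₂: circular v_c2 = √(μ/r₂) = 13730 m/s; transfer-aphelion v_a = √[μ(2/r₂ − 1/a_t)] = 6528 m/s.
Δv₂ = v_c2 − v_a = 7201 m/s.
Total Δv = Δv₁ + Δv₂ = 19960 m/s = 19.96 km/s.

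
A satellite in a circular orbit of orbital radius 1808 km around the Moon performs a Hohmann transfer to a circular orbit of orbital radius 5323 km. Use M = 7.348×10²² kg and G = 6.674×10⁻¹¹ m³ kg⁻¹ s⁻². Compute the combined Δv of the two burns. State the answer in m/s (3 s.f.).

μ = GM = 6.674×10⁻¹¹ × 7.348×10²² = 4.904×10¹² m³/s².
r₁ = 1808 km = 1.808×10⁶ m.
r₂ = 5323 km = 5.323×10⁶ m.
Transfer ellipse a_t = (r₁ + r₂)/2 = 3.566×10⁶ m.
At r₁: circular v_c1 = √(μ/r₁) = 1647 m/s; transfer-perilune v_p = √[μ(2/r₁ − 1/a_t)] = 2012 m/s.
Δv₁ = v_p − v_c1 = 365.4 m/s.
At r₂: circular v_c2 = √(μ/r₂) = 959.8 m/s; transfer-apolune v_a = √[μ(2/r₂ − 1/a_t)] = 683.5 m/s.
Δv₂ = v_c2 − v_a = 276.3 m/s.
Total Δv = Δv₁ + Δv₂ = 641.7 m/s.

Δv_total ≈ 642 m/s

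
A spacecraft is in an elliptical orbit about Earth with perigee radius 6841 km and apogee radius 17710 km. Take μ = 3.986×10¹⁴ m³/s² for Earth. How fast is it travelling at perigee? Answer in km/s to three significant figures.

Semi-major axis a = (r_p + r_a)/2 = 12276 km = 1.228×10⁷ m.
Vis-viva: v² = μ(2/r − 1/a) = 3.986×10¹⁴ × (2.924×10⁻⁷ − 8.146×10⁻⁸) = 8.406×10⁷ m²/s².
v = 9169 m/s = 9.169 km/s.

v ≈ 9.17 km/s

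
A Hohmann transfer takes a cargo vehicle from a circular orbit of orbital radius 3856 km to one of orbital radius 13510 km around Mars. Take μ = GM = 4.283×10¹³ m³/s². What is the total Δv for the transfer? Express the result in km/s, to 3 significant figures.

r₁ = 3856 km = 3.856×10⁶ m.
r₂ = 13510 km = 1.351×10⁷ m.
Transfer ellipse a_t = (r₁ + r₂)/2 = 8.683×10⁶ m.
At r₁: circular v_c1 = √(μ/r₁) = 3333 m/s; transfer-periapsis v_p = √[μ(2/r₁ − 1/a_t)] = 4157 m/s.
Δv₁ = v_p − v_c1 = 824.4 m/s.
At r₂: circular v_c2 = √(μ/r₂) = 1781 m/s; transfer-apoapsis v_a = √[μ(2/r₂ − 1/a_t)] = 1187 m/s.
Δv₂ = v_c2 − v_a = 594.0 m/s.
Total Δv = Δv₁ + Δv₂ = 1418 m/s = 1.418 km/s.

Δv_total ≈ 1.42 km/s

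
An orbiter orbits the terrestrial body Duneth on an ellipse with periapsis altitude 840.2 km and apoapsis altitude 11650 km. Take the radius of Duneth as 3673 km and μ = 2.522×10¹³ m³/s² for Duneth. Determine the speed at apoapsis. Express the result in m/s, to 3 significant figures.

v ≈ 865 m/s

r_p = 3673 + 840.2 = 4513.2 km = 4.5132×10⁶ m.
r_a = 3673 + 11650 = 15323 km = 1.5323×10⁷ m.
Semi-major axis a = (r_p + r_a)/2 = 9918.1 km = 9.918×10⁶ m.
Vis-viva: v² = μ(2/r − 1/a) = 2.522×10¹³ × (1.305×10⁻⁷ − 1.008×10⁻⁷) = 7.490×10⁵ m²/s².
v = 865.4 m/s.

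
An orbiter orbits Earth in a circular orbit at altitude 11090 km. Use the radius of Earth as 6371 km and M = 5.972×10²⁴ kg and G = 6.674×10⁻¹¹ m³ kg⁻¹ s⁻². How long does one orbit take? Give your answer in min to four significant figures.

T ≈ 382.7 min

μ = GM = 6.674×10⁻¹¹ × 5.972×10²⁴ = 3.986×10¹⁴ m³/s².
r = 6371 + 11090 = 17461 km = 1.7461×10⁷ m.
Kepler's third law: T = 2π√(r³/μ) = 2π√((1.746×10⁷)³ / 3.986×10¹⁴).
r³/μ = 1.336×10⁷ s², so T = 2π × 3.655×10³ = 2.296×10⁴ s.
Converting: 2.296×10⁴ s ÷ 60.00 = 382.7 min.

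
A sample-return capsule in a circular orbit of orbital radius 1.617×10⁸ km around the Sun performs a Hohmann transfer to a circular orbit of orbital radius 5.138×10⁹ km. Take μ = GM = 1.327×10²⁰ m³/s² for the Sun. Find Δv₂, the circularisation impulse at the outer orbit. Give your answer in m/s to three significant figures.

Δv ≈ 3830 m/s

r₁ = 1.617×10⁸ km = 1.617×10¹¹ m.
r₂ = 5.138×10⁹ km = 5.138×10¹² m.
Transfer ellipse a_t = (r₁ + r₂)/2 = 2.650×10¹² m.
At r₁: circular v_c1 = √(μ/r₁) = 28650 m/s; transfer-perihelion v_p = √[μ(2/r₁ − 1/a_t)] = 39890 m/s.
At r₂: circular v_c2 = √(μ/r₂) = 5082 m/s; transfer-aphelion v_a = √[μ(2/r₂ − 1/a_t)] = 1255 m/s.
Δv₂ = v_c2 − v_a = 3827 m/s.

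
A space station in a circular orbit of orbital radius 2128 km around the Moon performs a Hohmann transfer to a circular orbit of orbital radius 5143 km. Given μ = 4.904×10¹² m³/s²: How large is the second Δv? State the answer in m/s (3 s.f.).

Δv ≈ 229 m/s

r₁ = 2128 km = 2.128×10⁶ m.
r₂ = 5143 km = 5.143×10⁶ m.
Transfer ellipse a_t = (r₁ + r₂)/2 = 3.636×10⁶ m.
At r₁: circular v_c1 = √(μ/r₁) = 1518 m/s; transfer-perilune v_p = √[μ(2/r₁ − 1/a_t)] = 1806 m/s.
At r₂: circular v_c2 = √(μ/r₂) = 976.5 m/s; transfer-apolune v_a = √[μ(2/r₂ − 1/a_t)] = 747.1 m/s.
Δv₂ = v_c2 − v_a = 229.4 m/s.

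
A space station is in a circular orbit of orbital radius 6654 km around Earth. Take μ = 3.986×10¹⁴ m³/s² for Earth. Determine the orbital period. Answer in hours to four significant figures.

r = 6654 km = 6.654×10⁶ m.
Kepler's third law: T = 2π√(r³/μ) = 2π√((6.654×10⁶)³ / 3.986×10¹⁴).
r³/μ = 7.391×10⁵ s², so T = 2π × 8.597×10² = 5.402×10³ s.
Converting: 5.402×10³ s ÷ 3600 = 1.500 hours.

T ≈ 1.500 hours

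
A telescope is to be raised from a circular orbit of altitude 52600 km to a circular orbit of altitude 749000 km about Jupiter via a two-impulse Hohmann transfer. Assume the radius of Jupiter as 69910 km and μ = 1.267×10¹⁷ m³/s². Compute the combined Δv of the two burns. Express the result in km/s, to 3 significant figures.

r₁ = 69910 + 52600 = 122510 km = 1.2251×10⁸ m.
r₂ = 69910 + 749000 = 818910 km = 8.1891×10⁸ m.
Transfer ellipse a_t = (r₁ + r₂)/2 = 4.707×10⁸ m.
At r₁: circular v_c1 = √(μ/r₁) = 32160 m/s; transfer-perijove v_p = √[μ(2/r₁ − 1/a_t)] = 42420 m/s.
Δv₁ = v_p − v_c1 = 10260 m/s.
At r₂: circular v_c2 = √(μ/r₂) = 12440 m/s; transfer-apojove v_a = √[μ(2/r₂ − 1/a_t)] = 6346 m/s.
Δv₂ = v_c2 − v_a = 6093 m/s.
Total Δv = Δv₁ + Δv₂ = 16350 m/s = 16.35 km/s.

Δv_total ≈ 16.4 km/s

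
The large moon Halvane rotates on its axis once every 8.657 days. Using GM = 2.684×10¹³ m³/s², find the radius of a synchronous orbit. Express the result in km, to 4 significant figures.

r_sync ≈ 72450 km

T = 8.657 days = 7.480×10⁵ s.
A synchronous orbit has period T, so by Kepler's third law a = (μT²/4π²)^(1/3).
μT²/4π² = 2.684×10¹³ × (7.480×10⁵)² / 39.48 = 3.804×10²³ m³.
a = 7.245×10⁷ m = 72454 km.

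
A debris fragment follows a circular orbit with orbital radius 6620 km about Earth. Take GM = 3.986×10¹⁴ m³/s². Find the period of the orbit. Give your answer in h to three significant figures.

T ≈ 1.49 h

r = 6620 km = 6.620×10⁶ m.
Kepler's third law: T = 2π√(r³/μ) = 2π√((6.620×10⁶)³ / 3.986×10¹⁴).
r³/μ = 7.278×10⁵ s², so T = 2π × 8.531×10² = 5.360×10³ s.
Converting: 5.360×10³ s ÷ 3600 = 1.489 h.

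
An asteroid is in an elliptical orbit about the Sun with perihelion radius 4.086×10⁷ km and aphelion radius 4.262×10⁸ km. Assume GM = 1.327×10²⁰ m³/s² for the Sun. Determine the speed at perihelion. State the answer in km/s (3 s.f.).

Semi-major axis a = (r_p + r_a)/2 = 2.3353×10⁸ km = 2.335×10¹¹ m.
Vis-viva: v² = μ(2/r − 1/a) = 1.327×10²⁰ × (4.895×10⁻¹¹ − 4.282×10⁻¹²) = 5.927×10⁹ m²/s².
v = 76990 m/s = 76.99 km/s.

v ≈ 77.0 km/s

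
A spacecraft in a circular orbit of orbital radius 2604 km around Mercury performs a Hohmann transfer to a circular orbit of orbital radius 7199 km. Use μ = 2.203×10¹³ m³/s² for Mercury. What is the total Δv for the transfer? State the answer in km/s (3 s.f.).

r₁ = 2604 km = 2.604×10⁶ m.
r₂ = 7199 km = 7.199×10⁶ m.
Transfer ellipse a_t = (r₁ + r₂)/2 = 4.902×10⁶ m.
At r₁: circular v_c1 = √(μ/r₁) = 2909 m/s; transfer-periherm v_p = √[μ(2/r₁ − 1/a_t)] = 3525 m/s.
Δv₁ = v_p − v_c1 = 616.4 m/s.
At r₂: circular v_c2 = √(μ/r₂) = 1749 m/s; transfer-apoherm v_a = √[μ(2/r₂ − 1/a_t)] = 1275 m/s.
Δv₂ = v_c2 − v_a = 474.3 m/s.
Total Δv = Δv₁ + Δv₂ = 1091 m/s = 1.091 km/s.

Δv_total ≈ 1.09 km/s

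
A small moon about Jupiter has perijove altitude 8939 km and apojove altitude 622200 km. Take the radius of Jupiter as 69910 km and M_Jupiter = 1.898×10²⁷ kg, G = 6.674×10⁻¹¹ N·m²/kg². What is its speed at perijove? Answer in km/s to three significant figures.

μ = GM = 6.674×10⁻¹¹ × 1.898×10²⁷ = 1.267×10¹⁷ m³/s².
r_p = 69910 + 8939 = 78849 km = 7.8849×10⁷ m.
r_a = 69910 + 622200 = 692110 km = 6.9211×10⁸ m.
Semi-major axis a = (r_p + r_a)/2 = 3.8548×10⁵ km = 3.855×10⁸ m.
Vis-viva: v² = μ(2/r − 1/a) = 1.267×10¹⁷ × (2.536×10⁻⁸ − 2.594×10⁻⁹) = 2.884×10⁹ m²/s².
v = 53710 m/s = 53.71 km/s.

v ≈ 53.7 km/s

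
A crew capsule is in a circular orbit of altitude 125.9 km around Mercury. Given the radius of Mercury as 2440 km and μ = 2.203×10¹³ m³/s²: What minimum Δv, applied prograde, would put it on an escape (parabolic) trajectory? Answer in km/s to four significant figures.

Δv ≈ 1.214 km/s

r = 2440 + 125.9 = 2565.9 km = 2.5659×10⁶ m.
Circular speed v_c = √(μ/r) = 2930 m/s.
Escape speed v_esc = √(2μ/r) = √2 × v_c = 4144 m/s.
Δv = v_esc − v_c = 1214 m/s = 1.214 km/s.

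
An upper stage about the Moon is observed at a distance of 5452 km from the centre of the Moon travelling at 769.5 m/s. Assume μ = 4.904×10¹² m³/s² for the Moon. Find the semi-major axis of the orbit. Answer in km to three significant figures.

a ≈ 4060 km

r = 5.452×10⁶ m.
Vis-viva rearranged: 1/a = 2/r − v²/μ = 3.668×10⁻⁷ − 1.207×10⁻⁷ = 2.461×10⁻⁷ m⁻¹.
a = 4.063×10⁶ m = 4063.5 km.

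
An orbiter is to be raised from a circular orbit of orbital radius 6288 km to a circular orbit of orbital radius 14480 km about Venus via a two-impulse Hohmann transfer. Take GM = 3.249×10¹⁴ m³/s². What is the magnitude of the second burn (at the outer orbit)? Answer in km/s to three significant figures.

r₁ = 6288 km = 6.288×10⁶ m.
r₂ = 14480 km = 1.448×10⁷ m.
Transfer ellipse a_t = (r₁ + r₂)/2 = 1.038×10⁷ m.
At r₁: circular v_c1 = √(μ/r₁) = 7188 m/s; transfer-periapsis v_p = √[μ(2/r₁ − 1/a_t)] = 8488 m/s.
At r₂: circular v_c2 = √(μ/r₂) = 4737 m/s; transfer-apoapsis v_a = √[μ(2/r₂ − 1/a_t)] = 3686 m/s.
Δv₂ = v_c2 − v_a = 1051 m/s.
= 1.051 km/s.

Δv ≈ 1.05 km/s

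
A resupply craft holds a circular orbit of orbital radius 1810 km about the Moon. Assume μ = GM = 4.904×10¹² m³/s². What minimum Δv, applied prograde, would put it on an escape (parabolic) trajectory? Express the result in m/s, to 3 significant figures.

r = 1810 km = 1.810×10⁶ m.
Circular speed v_c = √(μ/r) = 1646 m/s.
Escape speed v_esc = √(2μ/r) = √2 × v_c = 2328 m/s.
Δv = v_esc − v_c = 681.8 m/s.

Δv ≈ 682 m/s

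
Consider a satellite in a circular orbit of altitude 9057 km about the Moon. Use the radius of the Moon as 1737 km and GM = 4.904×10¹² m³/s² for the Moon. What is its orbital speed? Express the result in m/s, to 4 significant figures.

v ≈ 674.0 m/s

r = 1737 + 9057 = 10794 km = 1.0794×10⁷ m.
For a circular orbit v = √(μ/r) = √(4.904×10¹² / 1.079×10⁷) = √(4.543×10⁵) = 674.0 m/s.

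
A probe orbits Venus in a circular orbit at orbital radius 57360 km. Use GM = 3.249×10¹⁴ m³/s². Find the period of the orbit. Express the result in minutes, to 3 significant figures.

r = 57360 km = 5.736×10⁷ m.
Kepler's third law: T = 2π√(r³/μ) = 2π√((5.736×10⁷)³ / 3.249×10¹⁴).
r³/μ = 5.809×10⁸ s², so T = 2π × 2.410×10⁴ = 1.514×10⁵ s.
Converting: 1.514×10⁵ s ÷ 60.00 = 2524 minutes.

T ≈ 2520 minutes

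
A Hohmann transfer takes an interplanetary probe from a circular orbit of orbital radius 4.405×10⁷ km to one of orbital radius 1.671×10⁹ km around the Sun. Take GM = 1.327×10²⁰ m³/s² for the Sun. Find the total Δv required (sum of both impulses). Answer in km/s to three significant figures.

r₁ = 4.405×10⁷ km = 4.405×10¹⁰ m.
r₂ = 1.671×10⁹ km = 1.671×10¹² m.
Transfer ellipse a_t = (r₁ + r₂)/2 = 8.575×10¹¹ m.
At r₁: circular v_c1 = √(μ/r₁) = 54890 m/s; transfer-perihelion v_p = √[μ(2/r₁ − 1/a_t)] = 76620 m/s.
Δv₁ = v_p − v_c1 = 21730 m/s.
At r₂: circular v_c2 = √(μ/r₂) = 8911 m/s; transfer-aphelion v_a = √[μ(2/r₂ − 1/a_t)] = 2020 m/s.
Δv₂ = v_c2 − v_a = 6892 m/s.
Total Δv = Δv₁ + Δv₂ = 28620 m/s = 28.62 km/s.

Δv_total ≈ 28.6 km/s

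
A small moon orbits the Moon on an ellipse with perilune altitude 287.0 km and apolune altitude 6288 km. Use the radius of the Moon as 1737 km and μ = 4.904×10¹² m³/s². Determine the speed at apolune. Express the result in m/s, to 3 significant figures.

v ≈ 496 m/s

r_p = 1737 + 287.0 = 2024.0 km = 2.0240×10⁶ m.
r_a = 1737 + 6288 = 8025.0 km = 8.0250×10⁶ m.
Semi-major axis a = (r_p + r_a)/2 = 5024.5 km = 5.024×10⁶ m.
Vis-viva: v² = μ(2/r − 1/a) = 4.904×10¹² × (2.492×10⁻⁷ − 1.990×10⁻⁷) = 2.462×10⁵ m²/s².
v = 496.1 m/s.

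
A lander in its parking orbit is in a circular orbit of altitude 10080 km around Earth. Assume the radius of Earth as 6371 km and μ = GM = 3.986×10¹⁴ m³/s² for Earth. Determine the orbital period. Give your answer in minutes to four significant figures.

r = 6371 + 10080 = 16451 km = 1.6451×10⁷ m.
Kepler's third law: T = 2π√(r³/μ) = 2π√((1.645×10⁷)³ / 3.986×10¹⁴).
r³/μ = 1.117×10⁷ s², so T = 2π × 3.342×10³ = 2.100×10⁴ s.
Converting: 2.100×10⁴ s ÷ 60.00 = 350.0 minutes.

T ≈ 350.0 minutes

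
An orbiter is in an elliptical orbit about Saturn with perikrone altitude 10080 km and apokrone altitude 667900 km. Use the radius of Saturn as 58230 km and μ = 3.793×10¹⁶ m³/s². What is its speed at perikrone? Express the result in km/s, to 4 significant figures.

v ≈ 31.86 km/s

r_p = 58230 + 10080 = 68310 km = 6.8310×10⁷ m.
r_a = 58230 + 667900 = 726130 km = 7.2613×10⁸ m.
Semi-major axis a = (r_p + r_a)/2 = 3.9722×10⁵ km = 3.972×10⁸ m.
Vis-viva: v² = μ(2/r − 1/a) = 3.793×10¹⁶ × (2.928×10⁻⁸ − 2.517×10⁻⁹) = 1.015×10⁹ m²/s².
v = 31860 m/s = 31.86 km/s.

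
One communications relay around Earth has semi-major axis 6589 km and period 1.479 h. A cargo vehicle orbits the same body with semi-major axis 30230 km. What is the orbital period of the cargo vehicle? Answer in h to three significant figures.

T₂ ≈ 14.5 h

Kepler's third law: T² ∝ a³, so T₂ = T₁ (a₂/a₁)^(3/2).
a₂/a₁ = 4.588, (a₂/a₁)^(3/2) = 9.827.
T₂ = 1.479 × 9.827 = 14.53 h.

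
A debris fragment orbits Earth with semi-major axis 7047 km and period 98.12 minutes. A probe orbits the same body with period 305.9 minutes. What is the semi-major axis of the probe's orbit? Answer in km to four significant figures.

a₂ ≈ 15040 km

Kepler's third law: a³ ∝ T², so a₂ = a₁ (T₂/T₁)^(2/3).
T₂/T₁ = 3.118, (T₂/T₁)^(2/3) = 2.134.
a₂ = 7047 × 2.134 = 15040 km.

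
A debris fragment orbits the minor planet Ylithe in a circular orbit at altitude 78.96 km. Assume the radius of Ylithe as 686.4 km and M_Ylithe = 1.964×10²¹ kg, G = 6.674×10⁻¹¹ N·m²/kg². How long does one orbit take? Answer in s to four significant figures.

μ = GM = 6.674×10⁻¹¹ × 1.964×10²¹ = 1.311×10¹¹ m³/s².
r = 686.4 + 78.96 = 765.36 km = 7.6536×10⁵ m.
Kepler's third law: T = 2π√(r³/μ) = 2π√((7.654×10⁵)³ / 1.311×10¹¹).
r³/μ = 3.420×10⁶ s², so T = 2π × 1.849×10³ = 1.162×10⁴ s.

T ≈ 11620 s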